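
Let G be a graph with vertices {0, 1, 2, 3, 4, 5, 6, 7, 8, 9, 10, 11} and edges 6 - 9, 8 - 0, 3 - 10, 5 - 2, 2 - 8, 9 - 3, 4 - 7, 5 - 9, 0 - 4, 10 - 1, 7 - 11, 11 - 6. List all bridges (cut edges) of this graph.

The edges on the cycle 5-2-8-0-4-7-11-6-9-5 are not bridges since each lies on that cycle.
But removing 9 - 3 disconnects 9 from 3; removing 10 - 1 disconnects 10 from 1; removing 3 - 10 disconnects 3 from 10 — these are bridges.

1-10, 10-3, 3-9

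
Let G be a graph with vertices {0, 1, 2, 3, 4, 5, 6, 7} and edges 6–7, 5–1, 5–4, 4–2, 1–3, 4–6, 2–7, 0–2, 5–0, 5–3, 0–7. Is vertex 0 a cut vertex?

Deleting 0 leaves 1 component (was 1) (its neighbors 2, 5, 7 remain connected to each other), so 0 is not a cut vertex.

No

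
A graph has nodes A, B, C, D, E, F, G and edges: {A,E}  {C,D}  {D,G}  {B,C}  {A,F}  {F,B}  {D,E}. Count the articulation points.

1

Removing D increases the component count from 1 to 2, so D is a cut vertex.
By contrast removing C leaves 1 component; it is not a cut vertex. No other vertex is a cut vertex either.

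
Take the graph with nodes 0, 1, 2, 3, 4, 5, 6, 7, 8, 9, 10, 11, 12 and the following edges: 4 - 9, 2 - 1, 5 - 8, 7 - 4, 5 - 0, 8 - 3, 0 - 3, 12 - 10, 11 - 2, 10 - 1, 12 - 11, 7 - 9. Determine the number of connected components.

6 is isolated — a component by itself.
Starting from 4 we can reach 4, 7, 9. That is one component of size 3.
Starting from 0 we can reach 0, 3, 5, 8. That is one component of size 4.
Starting from 1 we can reach 1, 2, 10, 11, 12. That is one component of size 5.
Total: 4 components.

4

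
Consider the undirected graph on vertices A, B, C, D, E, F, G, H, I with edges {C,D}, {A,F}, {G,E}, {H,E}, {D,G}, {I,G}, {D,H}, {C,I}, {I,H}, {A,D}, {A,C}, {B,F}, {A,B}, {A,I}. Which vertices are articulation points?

A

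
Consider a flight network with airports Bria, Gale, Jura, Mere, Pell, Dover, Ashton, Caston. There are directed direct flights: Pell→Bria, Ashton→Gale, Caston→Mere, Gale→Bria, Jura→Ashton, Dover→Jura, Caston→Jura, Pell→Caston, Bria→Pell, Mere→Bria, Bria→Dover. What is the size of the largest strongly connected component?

8

{Bria, Gale, Jura, Mere, Pell, Dover, Ashton, Caston} are all mutually reachable — one SCC of size 8.
The largest has 8 vertices.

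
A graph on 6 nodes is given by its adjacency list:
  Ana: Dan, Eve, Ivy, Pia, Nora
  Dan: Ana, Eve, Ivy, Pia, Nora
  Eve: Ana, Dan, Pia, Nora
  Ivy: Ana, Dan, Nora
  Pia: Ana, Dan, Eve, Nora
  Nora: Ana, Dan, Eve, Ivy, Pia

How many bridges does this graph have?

0

The edges on the cycle Pia-Ana-Dan-Ivy-Nora-Pia are not bridges since each lies on that cycle.
Every edge lies on some cycle, so there are no bridges.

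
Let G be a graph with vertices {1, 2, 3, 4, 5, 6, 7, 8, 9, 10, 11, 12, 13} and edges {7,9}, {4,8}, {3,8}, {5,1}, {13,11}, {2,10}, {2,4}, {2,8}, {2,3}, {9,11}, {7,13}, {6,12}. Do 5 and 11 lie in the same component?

No

The component containing 5 is {1, 5}, and 11 is not in it.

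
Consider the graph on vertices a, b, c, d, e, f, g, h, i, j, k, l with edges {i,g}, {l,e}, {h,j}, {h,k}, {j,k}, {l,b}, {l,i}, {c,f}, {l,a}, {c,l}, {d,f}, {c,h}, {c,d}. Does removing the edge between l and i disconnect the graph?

Yes

Removing l–i leaves no path between l and i: the component count goes from 1 to 2. So it is a bridge.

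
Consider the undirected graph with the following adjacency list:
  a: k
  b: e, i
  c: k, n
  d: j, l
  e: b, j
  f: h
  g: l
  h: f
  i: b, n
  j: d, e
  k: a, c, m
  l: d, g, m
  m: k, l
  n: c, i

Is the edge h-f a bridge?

Yes

Removing h-f leaves no path between h and f: the component count goes from 2 to 3. So it is a bridge.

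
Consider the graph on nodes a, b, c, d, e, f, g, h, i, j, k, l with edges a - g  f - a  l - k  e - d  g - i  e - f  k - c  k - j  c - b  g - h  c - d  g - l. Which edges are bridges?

b-c, g-h, g-i, j-k

The edges on the cycle e-f-a-g-l-k-c-d-e are not bridges since each lies on that cycle.
But removing i - g disconnects i from g; removing b - c disconnects b from c; removing j - k disconnects j from k; removing h - g disconnects h from g — these are bridges.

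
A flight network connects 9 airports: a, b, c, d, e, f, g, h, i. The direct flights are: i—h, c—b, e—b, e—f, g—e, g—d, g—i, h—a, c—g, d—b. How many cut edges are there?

4

The edges on the cycle c-g-d-b-c are not bridges since each lies on that cycle.
But removing f—e disconnects f from e; removing g—i disconnects g from i; removing a—h disconnects a from h; removing i—h disconnects i from h — these are bridges.
That makes 4 bridges.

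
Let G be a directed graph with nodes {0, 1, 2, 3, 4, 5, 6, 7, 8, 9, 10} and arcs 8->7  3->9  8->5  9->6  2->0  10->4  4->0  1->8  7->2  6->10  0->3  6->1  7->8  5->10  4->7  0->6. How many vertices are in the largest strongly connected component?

{0, 1, 2, 3, 4, 5, 6, 7, 8, 9, 10} are all mutually reachable — one SCC of size 11.
The largest has 11 vertices.

11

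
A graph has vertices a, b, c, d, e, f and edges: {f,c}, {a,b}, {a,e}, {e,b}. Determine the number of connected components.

3

d is isolated — a component by itself.
Starting from c we can reach c, f. That is one component of size 2.
Starting from a we can reach a, b, e. That is one component of size 3.
Total: 3 components.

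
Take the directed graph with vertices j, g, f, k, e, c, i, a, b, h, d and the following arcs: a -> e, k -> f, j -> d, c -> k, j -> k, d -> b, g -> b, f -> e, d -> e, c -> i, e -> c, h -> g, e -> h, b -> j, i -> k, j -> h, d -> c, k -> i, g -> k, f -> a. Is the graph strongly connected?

Yes

From j we can reach every vertex (a, b, c, d, e, f, g, h, i, j, k), and every vertex can reach j (a, b, c, d, e, f, g, h, i, j, k). So the whole graph is one strongly connected component.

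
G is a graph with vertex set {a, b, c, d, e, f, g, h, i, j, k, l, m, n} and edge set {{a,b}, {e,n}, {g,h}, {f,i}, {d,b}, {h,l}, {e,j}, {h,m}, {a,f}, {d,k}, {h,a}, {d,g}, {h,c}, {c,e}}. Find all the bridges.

a-f, c-e, c-h, d-k, e-j, e-n, f-i, h-l, h-m

The edges on the cycle d-g-h-a-b-d are not bridges since each lies on that cycle.
But removing a-f disconnects a from f; removing h-l disconnects h from l; removing h-c disconnects h from c; removing d-k disconnects d from k — these are bridges.
In total 9 edges are bridges.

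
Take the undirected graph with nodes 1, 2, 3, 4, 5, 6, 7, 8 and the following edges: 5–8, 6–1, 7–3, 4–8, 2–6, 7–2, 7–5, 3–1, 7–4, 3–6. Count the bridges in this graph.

The edges on the cycle 7-4-8-5-7 are not bridges since each lies on that cycle.
Every edge lies on some cycle, so there are no bridges.

0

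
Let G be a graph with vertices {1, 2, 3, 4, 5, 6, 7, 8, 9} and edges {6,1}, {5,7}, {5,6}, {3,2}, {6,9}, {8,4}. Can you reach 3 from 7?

No

The component containing 7 is {1, 5, 6, 7, 9}, and 3 is not in it.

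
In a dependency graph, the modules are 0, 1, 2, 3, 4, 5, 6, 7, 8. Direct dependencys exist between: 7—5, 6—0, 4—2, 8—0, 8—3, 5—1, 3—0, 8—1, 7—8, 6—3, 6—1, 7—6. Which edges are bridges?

2-4

The edges on the cycle 7-8-0-6-7 are not bridges since each lies on that cycle.
But removing 2—4 disconnects 2 from 4 — this is a bridge.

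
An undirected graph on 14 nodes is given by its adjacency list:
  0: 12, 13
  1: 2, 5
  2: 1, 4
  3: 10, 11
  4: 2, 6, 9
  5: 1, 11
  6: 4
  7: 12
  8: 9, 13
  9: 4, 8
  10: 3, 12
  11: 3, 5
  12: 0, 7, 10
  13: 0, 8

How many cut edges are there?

2

The edges on the cycle 4-2-1-5-11-3-10-12-0-13-8-9-4 are not bridges since each lies on that cycle.
But removing 4-6 disconnects 4 from 6; removing 7-12 disconnects 7 from 12 — these are bridges.
That makes 2 bridges.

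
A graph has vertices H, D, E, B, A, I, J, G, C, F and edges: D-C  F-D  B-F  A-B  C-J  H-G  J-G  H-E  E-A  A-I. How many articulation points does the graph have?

Removing A increases the component count from 1 to 2, so A is a cut vertex.
By contrast removing C leaves 1 component; it is not a cut vertex. No other vertex is a cut vertex either.

1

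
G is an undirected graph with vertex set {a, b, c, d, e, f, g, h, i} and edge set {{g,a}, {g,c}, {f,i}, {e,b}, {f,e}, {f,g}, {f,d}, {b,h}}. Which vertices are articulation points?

b, e, f, g

Removing b increases the component count from 1 to 2, so b is a cut vertex.
Removing e increases the component count from 1 to 2, so e is a cut vertex.
Removing f increases the component count from 1 to 4, so f is a cut vertex.
Likewise g is a cut vertex.
By contrast removing c leaves 1 component; it is not a cut vertex. No other vertex is a cut vertex either.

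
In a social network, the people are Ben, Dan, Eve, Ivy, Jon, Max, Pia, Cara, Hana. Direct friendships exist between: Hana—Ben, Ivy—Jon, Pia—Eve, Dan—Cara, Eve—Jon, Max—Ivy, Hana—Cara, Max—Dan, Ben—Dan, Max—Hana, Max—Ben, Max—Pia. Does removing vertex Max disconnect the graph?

Yes

Deleting Max raises the number of components from 1 to 2, so Max is a cut vertex.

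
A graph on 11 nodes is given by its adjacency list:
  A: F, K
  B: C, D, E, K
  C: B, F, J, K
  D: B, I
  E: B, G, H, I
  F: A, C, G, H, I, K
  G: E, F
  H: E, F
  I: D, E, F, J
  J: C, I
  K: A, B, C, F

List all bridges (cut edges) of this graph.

none

The edges on the cycle F-C-J-I-E-G-F are not bridges since each lies on that cycle.
Every edge lies on some cycle, so there are no bridges.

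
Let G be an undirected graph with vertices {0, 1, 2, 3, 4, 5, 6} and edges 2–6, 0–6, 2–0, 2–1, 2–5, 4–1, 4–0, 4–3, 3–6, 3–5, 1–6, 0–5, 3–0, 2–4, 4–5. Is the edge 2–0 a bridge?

After removing 2–0, the path 2-4-0 still connects them, so the edge is not a bridge.

No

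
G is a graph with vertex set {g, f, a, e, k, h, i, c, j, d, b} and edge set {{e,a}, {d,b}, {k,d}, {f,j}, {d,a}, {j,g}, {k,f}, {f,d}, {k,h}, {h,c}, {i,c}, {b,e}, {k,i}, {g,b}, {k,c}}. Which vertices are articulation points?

Removing k increases the component count from 1 to 2, so k is a cut vertex.
By contrast removing d leaves 1 component; it is not a cut vertex. No other vertex is a cut vertex either.

k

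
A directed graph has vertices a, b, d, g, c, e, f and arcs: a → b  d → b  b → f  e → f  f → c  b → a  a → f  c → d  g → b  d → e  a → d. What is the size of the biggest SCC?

{a, b, c, d, e, f} are all mutually reachable — one SCC of size 6.
{g} is an SCC by itself.
The largest has 6 vertices.

6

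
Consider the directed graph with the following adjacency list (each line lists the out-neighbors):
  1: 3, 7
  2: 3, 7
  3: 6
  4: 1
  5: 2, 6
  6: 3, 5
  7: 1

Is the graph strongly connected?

No

There is no directed path from 3 to 4, so the graph is not strongly connected.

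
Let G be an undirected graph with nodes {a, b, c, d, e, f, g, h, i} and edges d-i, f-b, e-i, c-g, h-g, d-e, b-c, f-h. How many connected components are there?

a is isolated — a component by itself.
Starting from d we can reach d, e, i. That is one component of size 3.
Starting from b we can reach b, c, f, g, h. That is one component of size 5.
Total: 3 components.

3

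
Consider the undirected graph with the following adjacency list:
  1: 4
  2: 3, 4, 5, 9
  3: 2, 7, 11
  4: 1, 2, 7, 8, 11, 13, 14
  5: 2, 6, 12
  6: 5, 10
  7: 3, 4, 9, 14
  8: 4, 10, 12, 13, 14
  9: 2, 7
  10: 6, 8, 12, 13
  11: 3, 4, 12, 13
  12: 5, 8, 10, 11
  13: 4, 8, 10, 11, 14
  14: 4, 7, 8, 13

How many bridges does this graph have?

1

The edges on the cycle 4-11-3-2-4 are not bridges since each lies on that cycle.
But removing 1-4 disconnects 1 from 4 — this is a bridge.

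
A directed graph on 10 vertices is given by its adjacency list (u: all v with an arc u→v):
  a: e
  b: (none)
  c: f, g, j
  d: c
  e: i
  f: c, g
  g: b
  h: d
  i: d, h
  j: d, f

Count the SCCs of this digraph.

{c, d, f, j} are all mutually reachable — one SCC of size 4.
{a} is an SCC by itself.
{h} is an SCC by itself.
{g} is an SCC by itself.
{e} is an SCC by itself.
(and 2 more singleton SCCs)
That gives 7 strongly connected components.

7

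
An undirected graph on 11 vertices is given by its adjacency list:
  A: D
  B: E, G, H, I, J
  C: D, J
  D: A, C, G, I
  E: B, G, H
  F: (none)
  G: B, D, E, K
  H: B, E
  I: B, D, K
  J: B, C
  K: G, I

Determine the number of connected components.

2

F is isolated — a component by itself.
Starting from A we can reach A, B, C, D, E, G, H, I, J, K. That is one component of size 10.
Total: 2 components.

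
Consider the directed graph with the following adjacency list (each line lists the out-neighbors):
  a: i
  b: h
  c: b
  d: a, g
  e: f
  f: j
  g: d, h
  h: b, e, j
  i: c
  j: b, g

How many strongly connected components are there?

{a, b, c, d, e, f, g, h, i, j} are all mutually reachable — one SCC of size 10.
That gives 1 strongly connected component.

1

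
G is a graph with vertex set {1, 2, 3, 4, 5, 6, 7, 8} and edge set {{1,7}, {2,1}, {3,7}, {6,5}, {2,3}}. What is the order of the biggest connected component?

4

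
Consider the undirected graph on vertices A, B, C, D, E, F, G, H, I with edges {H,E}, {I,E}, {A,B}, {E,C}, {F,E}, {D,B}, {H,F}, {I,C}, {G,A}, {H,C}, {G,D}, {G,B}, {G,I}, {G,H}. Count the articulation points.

Removing G increases the component count from 1 to 2, so G is a cut vertex.
By contrast removing F leaves 1 component; it is not a cut vertex. No other vertex is a cut vertex either.

1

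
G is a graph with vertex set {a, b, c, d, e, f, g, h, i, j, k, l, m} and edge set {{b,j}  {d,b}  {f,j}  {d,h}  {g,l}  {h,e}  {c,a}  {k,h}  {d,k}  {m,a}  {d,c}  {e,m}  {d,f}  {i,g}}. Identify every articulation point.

d, g

Removing d increases the component count from 2 to 3, so d is a cut vertex.
Removing g increases the component count from 2 to 3, so g is a cut vertex.
By contrast removing a leaves 2 components; it is not a cut vertex. No other vertex is a cut vertex either.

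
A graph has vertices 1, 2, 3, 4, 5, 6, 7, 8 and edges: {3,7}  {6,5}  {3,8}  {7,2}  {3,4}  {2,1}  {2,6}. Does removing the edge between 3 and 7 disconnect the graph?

Removing 3-7 leaves no path between 3 and 7: the component count goes from 1 to 2. So it is a bridge.

Yes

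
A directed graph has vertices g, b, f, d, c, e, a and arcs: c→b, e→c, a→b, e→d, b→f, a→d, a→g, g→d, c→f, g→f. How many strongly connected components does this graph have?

{c} is an SCC by itself.
{a} is an SCC by itself.
{d} is an SCC by itself.
{e} is an SCC by itself.
{f} is an SCC by itself.
(and 2 more singleton SCCs)
That gives 7 strongly connected components.

7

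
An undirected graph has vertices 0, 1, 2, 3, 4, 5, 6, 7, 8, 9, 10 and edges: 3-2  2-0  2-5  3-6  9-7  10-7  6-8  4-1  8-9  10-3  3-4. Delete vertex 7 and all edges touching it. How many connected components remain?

1

With 7 gone, the remaining components are: {0, 1, 2, 3, 4, 5, 6, 8, 9, 10}.
That is 1 component.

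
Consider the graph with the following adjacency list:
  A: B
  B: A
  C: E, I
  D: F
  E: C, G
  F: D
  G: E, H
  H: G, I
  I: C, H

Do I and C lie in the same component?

From I we can reach C, E, G, H, I, which includes C.

Yes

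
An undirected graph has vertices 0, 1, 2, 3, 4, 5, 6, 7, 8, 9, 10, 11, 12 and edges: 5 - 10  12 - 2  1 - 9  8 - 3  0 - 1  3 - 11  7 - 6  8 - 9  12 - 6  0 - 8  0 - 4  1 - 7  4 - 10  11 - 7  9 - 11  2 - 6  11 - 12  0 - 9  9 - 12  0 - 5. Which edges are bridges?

none

The edges on the cycle 0-5-10-4-0 are not bridges since each lies on that cycle.
Every edge lies on some cycle, so there are no bridges.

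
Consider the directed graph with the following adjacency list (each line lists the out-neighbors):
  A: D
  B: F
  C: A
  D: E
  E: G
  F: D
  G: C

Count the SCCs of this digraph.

{A, C, D, E, G} are all mutually reachable — one SCC of size 5.
{F} is an SCC by itself.
{B} is an SCC by itself.
That gives 3 strongly connected components.

3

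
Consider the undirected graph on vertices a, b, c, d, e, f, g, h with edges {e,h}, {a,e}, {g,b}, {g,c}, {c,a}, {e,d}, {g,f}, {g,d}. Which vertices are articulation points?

e, g

Removing e increases the component count from 1 to 2, so e is a cut vertex.
Removing g increases the component count from 1 to 3, so g is a cut vertex.
By contrast removing h leaves 1 component; it is not a cut vertex. No other vertex is a cut vertex either.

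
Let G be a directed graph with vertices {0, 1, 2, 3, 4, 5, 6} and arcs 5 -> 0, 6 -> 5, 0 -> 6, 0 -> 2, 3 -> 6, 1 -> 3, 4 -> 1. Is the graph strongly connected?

No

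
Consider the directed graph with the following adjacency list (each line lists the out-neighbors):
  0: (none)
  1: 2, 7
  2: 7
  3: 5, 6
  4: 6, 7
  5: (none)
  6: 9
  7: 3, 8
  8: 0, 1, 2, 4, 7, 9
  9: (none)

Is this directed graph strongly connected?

There is no directed path from 5 to 8, so the graph is not strongly connected.

No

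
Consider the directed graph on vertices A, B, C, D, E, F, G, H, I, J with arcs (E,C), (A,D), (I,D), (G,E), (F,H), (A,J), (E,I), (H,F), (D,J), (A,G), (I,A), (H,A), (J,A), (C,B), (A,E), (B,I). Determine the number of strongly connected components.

{A, B, C, D, E, G, I, J} are all mutually reachable — one SCC of size 8.
{F, H} are all mutually reachable — one SCC of size 2.
That gives 2 strongly connected components.

2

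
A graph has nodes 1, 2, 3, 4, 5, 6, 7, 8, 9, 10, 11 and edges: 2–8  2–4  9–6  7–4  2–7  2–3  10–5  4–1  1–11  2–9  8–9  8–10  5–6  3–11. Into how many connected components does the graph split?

1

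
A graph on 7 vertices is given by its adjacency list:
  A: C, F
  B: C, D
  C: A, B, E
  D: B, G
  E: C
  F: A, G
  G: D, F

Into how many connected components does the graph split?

1

Starting from A we can reach A, B, C, D, E, F, G. That is one component of size 7.
Total: 1 component.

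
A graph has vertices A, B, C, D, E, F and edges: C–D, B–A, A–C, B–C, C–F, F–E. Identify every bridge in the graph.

C-D, C-F, E-F

The edges on the cycle B-A-C-B are not bridges since each lies on that cycle.
But removing F–E disconnects F from E; removing C–F disconnects C from F; removing C–D disconnects C from D — these are bridges.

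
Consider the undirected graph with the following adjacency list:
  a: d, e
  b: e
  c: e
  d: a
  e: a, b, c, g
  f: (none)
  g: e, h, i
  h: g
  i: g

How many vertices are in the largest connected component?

8

f is isolated — a component by itself.
Starting from a we can reach a, b, c, d, e, g, h, i. That is one component of size 8.
The largest has 8 vertices.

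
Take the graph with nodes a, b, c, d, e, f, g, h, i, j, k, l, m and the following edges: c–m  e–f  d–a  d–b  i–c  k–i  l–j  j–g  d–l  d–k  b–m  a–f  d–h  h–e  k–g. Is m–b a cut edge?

After removing m–b, the path m-c-i-k-d-b still connects them, so the edge is not a bridge.

No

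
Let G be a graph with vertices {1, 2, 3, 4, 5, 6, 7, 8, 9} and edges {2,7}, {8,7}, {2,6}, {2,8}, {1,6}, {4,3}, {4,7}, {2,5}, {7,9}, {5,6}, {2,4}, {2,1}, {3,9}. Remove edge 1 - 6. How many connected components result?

1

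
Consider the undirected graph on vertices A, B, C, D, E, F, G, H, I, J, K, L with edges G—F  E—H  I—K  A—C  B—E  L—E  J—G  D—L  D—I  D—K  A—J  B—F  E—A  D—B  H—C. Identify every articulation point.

Removing D increases the component count from 1 to 2, so D is a cut vertex.
By contrast removing A leaves 1 component; it is not a cut vertex. No other vertex is a cut vertex either.

D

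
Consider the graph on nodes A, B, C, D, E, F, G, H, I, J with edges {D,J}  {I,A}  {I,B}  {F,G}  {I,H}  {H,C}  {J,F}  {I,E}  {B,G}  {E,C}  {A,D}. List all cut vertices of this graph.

Removing I increases the component count from 1 to 2, so I is a cut vertex.
By contrast removing A leaves 1 component; it is not a cut vertex. No other vertex is a cut vertex either.

I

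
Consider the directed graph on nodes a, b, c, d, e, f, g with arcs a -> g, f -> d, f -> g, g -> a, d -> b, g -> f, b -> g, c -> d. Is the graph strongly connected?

There is no directed path from c to e, so the graph is not strongly connected.

No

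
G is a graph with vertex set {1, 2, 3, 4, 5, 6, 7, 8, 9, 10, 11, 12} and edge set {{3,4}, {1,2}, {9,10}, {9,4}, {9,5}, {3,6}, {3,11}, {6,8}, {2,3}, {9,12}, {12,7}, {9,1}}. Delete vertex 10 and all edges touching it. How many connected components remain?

1

With 10 gone, the remaining components are: {1, 2, 3, 4, 5, 6, 7, 8, 9, 11, 12}.
That is 1 component.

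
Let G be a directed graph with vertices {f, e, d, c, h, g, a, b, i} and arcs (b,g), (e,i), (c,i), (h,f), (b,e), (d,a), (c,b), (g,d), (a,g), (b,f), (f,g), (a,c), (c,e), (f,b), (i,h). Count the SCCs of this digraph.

1

{a, b, c, d, e, f, g, h, i} are all mutually reachable — one SCC of size 9.
That gives 1 strongly connected component.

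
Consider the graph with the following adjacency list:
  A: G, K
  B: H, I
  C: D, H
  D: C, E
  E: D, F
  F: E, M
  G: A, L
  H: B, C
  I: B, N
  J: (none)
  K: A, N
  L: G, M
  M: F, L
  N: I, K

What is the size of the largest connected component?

J is isolated — a component by itself.
Starting from A we can reach A, B, C, D, E, F, G, H, I, K, L, M, N. That is one component of size 13.
The largest has 13 vertices.

13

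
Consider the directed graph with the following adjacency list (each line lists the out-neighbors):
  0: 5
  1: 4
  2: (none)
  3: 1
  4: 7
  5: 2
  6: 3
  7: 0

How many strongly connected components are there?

{3} is an SCC by itself.
{7} is an SCC by itself.
{2} is an SCC by itself.
{5} is an SCC by itself.
{1} is an SCC by itself.
(and 3 more singleton SCCs)
That gives 8 strongly connected components.

8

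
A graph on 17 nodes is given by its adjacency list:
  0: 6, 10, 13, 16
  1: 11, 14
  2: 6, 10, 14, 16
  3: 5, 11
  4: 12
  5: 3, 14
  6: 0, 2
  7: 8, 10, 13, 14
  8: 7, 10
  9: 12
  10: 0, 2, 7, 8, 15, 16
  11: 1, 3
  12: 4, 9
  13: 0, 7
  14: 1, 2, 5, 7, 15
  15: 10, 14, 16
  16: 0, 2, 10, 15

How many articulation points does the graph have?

2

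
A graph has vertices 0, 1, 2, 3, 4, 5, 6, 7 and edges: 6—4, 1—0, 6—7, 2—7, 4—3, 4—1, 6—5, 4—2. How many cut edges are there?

The edges on the cycle 6-4-2-7-6 are not bridges since each lies on that cycle.
But removing 4—3 disconnects 4 from 3; removing 4—1 disconnects 4 from 1; removing 1—0 disconnects 1 from 0; removing 6—5 disconnects 6 from 5 — these are bridges.
That makes 4 bridges.

4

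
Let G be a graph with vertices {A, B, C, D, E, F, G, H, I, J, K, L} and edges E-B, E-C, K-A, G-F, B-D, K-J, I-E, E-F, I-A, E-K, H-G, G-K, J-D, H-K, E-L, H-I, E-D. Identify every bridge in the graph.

The edges on the cycle H-I-E-B-D-J-K-H are not bridges since each lies on that cycle.
But removing E-C disconnects E from C; removing E-L disconnects E from L — these are bridges.

C-E, E-L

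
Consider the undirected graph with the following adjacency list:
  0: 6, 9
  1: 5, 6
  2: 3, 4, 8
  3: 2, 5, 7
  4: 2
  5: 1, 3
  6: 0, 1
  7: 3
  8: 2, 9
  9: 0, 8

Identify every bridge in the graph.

2-4, 3-7

The edges on the cycle 8-2-3-5-1-6-0-9-8 are not bridges since each lies on that cycle.
But removing 4-2 disconnects 4 from 2; removing 7-3 disconnects 7 from 3 — these are bridges.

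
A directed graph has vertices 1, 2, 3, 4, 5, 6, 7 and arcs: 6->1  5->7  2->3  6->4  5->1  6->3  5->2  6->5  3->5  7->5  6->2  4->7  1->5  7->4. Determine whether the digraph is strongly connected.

There is no directed path from 3 to 6, so the graph is not strongly connected.

No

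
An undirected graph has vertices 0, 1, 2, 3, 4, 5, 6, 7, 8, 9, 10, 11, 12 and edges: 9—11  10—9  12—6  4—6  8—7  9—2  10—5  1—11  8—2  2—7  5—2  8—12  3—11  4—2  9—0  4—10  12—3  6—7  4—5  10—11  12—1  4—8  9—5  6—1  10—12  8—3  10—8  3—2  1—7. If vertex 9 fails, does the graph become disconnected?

Yes

Deleting 9 raises the number of components from 1 to 2, so 9 is a cut vertex.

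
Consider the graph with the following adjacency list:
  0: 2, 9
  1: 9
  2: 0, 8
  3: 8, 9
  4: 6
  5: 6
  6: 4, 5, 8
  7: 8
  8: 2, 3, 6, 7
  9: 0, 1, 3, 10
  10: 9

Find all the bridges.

The edges on the cycle 9-0-2-8-3-9 are not bridges since each lies on that cycle.
But removing 8-6 disconnects 8 from 6; removing 5-6 disconnects 5 from 6; removing 4-6 disconnects 4 from 6; removing 8-7 disconnects 8 from 7 — these are bridges.
In total 6 edges are bridges.

1-9, 10-9, 4-6, 5-6, 6-8, 7-8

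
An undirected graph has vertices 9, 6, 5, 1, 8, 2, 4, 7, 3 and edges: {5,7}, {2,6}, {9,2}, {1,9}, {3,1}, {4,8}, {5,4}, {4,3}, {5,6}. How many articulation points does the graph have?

Removing 4 increases the component count from 1 to 2, so 4 is a cut vertex.
Removing 5 increases the component count from 1 to 2, so 5 is a cut vertex.
By contrast removing 9 leaves 1 component; it is not a cut vertex. No other vertex is a cut vertex either.

2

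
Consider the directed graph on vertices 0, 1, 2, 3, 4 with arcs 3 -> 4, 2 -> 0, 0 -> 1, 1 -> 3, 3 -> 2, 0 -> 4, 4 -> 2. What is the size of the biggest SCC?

{0, 1, 2, 3, 4} are all mutually reachable — one SCC of size 5.
The largest has 5 vertices.

5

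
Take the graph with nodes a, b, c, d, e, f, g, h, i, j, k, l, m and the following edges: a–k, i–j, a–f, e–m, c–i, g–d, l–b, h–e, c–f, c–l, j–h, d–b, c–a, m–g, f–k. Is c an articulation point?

Yes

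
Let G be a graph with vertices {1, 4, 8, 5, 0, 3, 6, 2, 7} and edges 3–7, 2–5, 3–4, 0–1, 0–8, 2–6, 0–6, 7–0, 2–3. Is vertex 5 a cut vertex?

Deleting 5 leaves 1 component (was 1), so 5 is not a cut vertex.

No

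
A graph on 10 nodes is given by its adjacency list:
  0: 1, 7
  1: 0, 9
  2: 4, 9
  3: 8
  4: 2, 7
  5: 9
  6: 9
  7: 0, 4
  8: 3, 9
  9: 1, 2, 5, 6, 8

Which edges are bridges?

3-8, 5-9, 6-9, 8-9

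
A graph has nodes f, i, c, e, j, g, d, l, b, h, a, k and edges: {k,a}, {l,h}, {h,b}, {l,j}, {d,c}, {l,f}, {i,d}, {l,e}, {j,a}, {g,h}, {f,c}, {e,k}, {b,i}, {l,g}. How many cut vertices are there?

1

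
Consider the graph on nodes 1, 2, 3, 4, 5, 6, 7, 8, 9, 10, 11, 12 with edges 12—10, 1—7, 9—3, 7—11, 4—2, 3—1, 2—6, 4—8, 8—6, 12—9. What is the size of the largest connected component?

5 is isolated — a component by itself.
Starting from 2 we can reach 2, 4, 6, 8. That is one component of size 4.
Starting from 1 we can reach 1, 3, 7, 9, 10, 11, 12. That is one component of size 7.
The largest has 7 vertices.

7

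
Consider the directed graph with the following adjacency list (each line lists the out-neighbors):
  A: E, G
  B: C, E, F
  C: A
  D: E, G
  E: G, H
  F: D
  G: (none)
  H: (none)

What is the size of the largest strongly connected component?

1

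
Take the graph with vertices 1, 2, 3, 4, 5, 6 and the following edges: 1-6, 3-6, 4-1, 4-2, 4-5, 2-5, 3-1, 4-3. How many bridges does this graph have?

0

The edges on the cycle 4-2-5-4 are not bridges since each lies on that cycle.
Every edge lies on some cycle, so there are no bridges.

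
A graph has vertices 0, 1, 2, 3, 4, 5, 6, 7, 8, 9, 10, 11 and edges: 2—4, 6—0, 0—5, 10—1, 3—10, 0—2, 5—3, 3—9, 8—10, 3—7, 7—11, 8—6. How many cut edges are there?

6

The edges on the cycle 8-6-0-5-3-10-8 are not bridges since each lies on that cycle.
But removing 3—7 disconnects 3 from 7; removing 4—2 disconnects 4 from 2; removing 9—3 disconnects 9 from 3; removing 11—7 disconnects 11 from 7 — these are bridges.
In total 6 edges are bridges.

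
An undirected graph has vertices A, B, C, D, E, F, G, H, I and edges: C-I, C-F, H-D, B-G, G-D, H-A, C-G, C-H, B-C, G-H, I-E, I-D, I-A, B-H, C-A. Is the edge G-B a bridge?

After removing G-B, the path G-C-B still connects them, so the edge is not a bridge.

No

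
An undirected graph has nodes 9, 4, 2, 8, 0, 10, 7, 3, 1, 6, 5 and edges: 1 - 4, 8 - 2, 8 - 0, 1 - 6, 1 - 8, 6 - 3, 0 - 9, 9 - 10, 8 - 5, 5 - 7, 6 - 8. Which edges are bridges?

The edges on the cycle 1-6-8-1 are not bridges since each lies on that cycle.
But removing 10 - 9 disconnects 10 from 9; removing 0 - 9 disconnects 0 from 9; removing 7 - 5 disconnects 7 from 5; removing 1 - 4 disconnects 1 from 4 — these are bridges.
In total 8 edges are bridges.

0-8, 0-9, 1-4, 10-9, 2-8, 3-6, 5-7, 5-8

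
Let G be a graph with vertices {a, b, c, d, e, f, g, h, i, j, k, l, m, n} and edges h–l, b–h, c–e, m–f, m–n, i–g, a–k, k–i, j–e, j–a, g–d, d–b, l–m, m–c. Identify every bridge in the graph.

The edges on the cycle j-a-k-i-g-d-b-h-l-m-c-e-j are not bridges since each lies on that cycle.
But removing m–n disconnects m from n; removing m–f disconnects m from f — these are bridges.

f-m, m-n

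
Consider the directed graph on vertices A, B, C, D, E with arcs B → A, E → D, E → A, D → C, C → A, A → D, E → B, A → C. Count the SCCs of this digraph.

{A, C, D} are all mutually reachable — one SCC of size 3.
{E} is an SCC by itself.
{B} is an SCC by itself.
That gives 3 strongly connected components.

3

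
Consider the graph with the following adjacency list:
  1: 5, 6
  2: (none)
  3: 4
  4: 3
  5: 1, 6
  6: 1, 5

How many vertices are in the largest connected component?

3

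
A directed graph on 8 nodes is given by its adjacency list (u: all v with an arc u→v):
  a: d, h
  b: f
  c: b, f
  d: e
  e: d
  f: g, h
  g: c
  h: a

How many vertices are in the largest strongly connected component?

{b, c, f, g} are all mutually reachable — one SCC of size 4.
{d, e} are all mutually reachable — one SCC of size 2.
{a, h} are all mutually reachable — one SCC of size 2.
The largest has 4 vertices.

4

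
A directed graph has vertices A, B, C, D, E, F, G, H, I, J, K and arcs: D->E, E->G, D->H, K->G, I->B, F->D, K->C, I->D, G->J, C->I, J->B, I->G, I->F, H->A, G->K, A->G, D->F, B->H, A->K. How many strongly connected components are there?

{A, B, C, D, E, F, G, H, I, J, K} are all mutually reachable — one SCC of size 11.
That gives 1 strongly connected component.

1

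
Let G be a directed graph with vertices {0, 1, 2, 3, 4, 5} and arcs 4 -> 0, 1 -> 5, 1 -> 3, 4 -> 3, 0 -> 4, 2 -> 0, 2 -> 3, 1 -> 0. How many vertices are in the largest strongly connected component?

2

{0, 4} are all mutually reachable — one SCC of size 2.
{1} is an SCC by itself.
{3} is an SCC by itself.
{2} is an SCC by itself.
{5} is an SCC by itself.
The largest has 2 vertices.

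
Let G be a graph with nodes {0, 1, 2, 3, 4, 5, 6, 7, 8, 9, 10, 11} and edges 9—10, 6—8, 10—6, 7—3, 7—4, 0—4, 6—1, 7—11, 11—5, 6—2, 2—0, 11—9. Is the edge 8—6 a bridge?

Removing 8—6 leaves no path between 8 and 6: the component count goes from 1 to 2. So it is a bridge.

Yes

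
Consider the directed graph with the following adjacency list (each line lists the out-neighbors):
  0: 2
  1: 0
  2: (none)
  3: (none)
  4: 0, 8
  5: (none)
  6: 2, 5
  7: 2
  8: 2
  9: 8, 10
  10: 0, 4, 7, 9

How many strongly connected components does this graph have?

10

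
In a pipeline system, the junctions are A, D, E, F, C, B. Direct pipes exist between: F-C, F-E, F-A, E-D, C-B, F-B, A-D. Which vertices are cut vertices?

Removing F increases the component count from 1 to 2, so F is a cut vertex.
By contrast removing B leaves 1 component; it is not a cut vertex. No other vertex is a cut vertex either.

F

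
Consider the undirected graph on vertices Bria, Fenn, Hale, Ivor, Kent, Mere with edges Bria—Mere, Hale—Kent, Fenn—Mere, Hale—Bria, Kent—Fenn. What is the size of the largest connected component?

Ivor is isolated — a component by itself.
Starting from Bria we can reach Bria, Fenn, Hale, Kent, Mere. That is one component of size 5.
The largest has 5 vertices.

5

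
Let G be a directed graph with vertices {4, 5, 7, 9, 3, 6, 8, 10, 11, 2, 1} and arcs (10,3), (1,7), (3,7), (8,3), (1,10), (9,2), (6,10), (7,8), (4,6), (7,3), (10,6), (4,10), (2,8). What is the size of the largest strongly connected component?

{3, 7, 8} are all mutually reachable — one SCC of size 3.
{6, 10} are all mutually reachable — one SCC of size 2.
{5} is an SCC by itself.
{2} is an SCC by itself.
{4} is an SCC by itself.
(and 3 more singleton SCCs)
The largest has 3 vertices.

3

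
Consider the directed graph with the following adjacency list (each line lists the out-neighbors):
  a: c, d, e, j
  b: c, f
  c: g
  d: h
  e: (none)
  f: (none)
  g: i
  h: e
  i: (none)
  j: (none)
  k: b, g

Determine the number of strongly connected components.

11

{h} is an SCC by itself.
{g} is an SCC by itself.
{f} is an SCC by itself.
{e} is an SCC by itself.
{j} is an SCC by itself.
(and 6 more singleton SCCs)
That gives 11 strongly connected components.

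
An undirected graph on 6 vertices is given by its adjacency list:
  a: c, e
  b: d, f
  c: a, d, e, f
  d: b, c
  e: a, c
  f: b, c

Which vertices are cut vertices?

c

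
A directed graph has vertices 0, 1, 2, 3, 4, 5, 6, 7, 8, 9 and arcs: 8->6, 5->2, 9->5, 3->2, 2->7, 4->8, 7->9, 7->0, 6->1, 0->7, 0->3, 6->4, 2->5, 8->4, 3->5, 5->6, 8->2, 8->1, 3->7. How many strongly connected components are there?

{0, 2, 3, 4, 5, 6, 7, 8, 9} are all mutually reachable — one SCC of size 9.
{1} is an SCC by itself.
That gives 2 strongly connected components.

2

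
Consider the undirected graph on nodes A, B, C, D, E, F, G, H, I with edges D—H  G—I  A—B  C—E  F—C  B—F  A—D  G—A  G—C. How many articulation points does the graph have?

4

Removing A increases the component count from 1 to 2, so A is a cut vertex.
Removing C increases the component count from 1 to 2, so C is a cut vertex.
Removing D increases the component count from 1 to 2, so D is a cut vertex.
Likewise G is a cut vertex.
By contrast removing E leaves 1 component; it is not a cut vertex. No other vertex is a cut vertex either.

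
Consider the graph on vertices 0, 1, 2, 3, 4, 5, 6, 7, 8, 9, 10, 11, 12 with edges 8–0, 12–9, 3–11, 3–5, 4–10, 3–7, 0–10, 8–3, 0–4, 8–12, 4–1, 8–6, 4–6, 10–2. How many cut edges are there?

8

The edges on the cycle 0-4-10-0 are not bridges since each lies on that cycle.
But removing 8–3 disconnects 8 from 3; removing 12–8 disconnects 12 from 8; removing 12–9 disconnects 12 from 9; removing 7–3 disconnects 7 from 3 — these are bridges.
In total 8 edges are bridges.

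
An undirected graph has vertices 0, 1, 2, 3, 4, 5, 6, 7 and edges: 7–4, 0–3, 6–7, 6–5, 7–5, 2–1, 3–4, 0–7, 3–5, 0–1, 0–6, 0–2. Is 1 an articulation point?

Deleting 1 leaves 1 component (was 1) (its neighbors 0, 2 remain connected to each other), so 1 is not a cut vertex.

No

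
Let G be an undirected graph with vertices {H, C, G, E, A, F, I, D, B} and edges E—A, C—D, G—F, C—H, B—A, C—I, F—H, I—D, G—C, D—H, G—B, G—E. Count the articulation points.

Removing G increases the component count from 1 to 2, so G is a cut vertex.
By contrast removing C leaves 1 component; it is not a cut vertex. No other vertex is a cut vertex either.

1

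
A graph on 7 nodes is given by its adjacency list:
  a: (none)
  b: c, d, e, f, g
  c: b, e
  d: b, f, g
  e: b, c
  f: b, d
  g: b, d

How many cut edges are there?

The edges on the cycle b-c-e-b are not bridges since each lies on that cycle.
Every edge lies on some cycle, so there are no bridges.

0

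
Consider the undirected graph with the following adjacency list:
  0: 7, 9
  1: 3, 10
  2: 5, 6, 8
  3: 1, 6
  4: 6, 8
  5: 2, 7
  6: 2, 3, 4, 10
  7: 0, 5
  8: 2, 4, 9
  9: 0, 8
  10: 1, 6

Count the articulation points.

Removing 6 increases the component count from 1 to 2, so 6 is a cut vertex.
By contrast removing 2 leaves 1 component; it is not a cut vertex. No other vertex is a cut vertex either.

1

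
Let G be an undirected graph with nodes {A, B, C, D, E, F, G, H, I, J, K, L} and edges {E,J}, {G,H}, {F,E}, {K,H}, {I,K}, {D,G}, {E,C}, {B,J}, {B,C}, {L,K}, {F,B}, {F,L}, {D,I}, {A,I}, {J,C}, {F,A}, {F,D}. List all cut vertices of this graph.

Removing F increases the component count from 1 to 2, so F is a cut vertex.
By contrast removing D leaves 1 component; it is not a cut vertex. No other vertex is a cut vertex either.

F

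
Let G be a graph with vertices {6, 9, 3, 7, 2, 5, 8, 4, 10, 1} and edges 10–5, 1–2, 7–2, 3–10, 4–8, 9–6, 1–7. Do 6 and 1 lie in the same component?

The component containing 6 is {6, 9}, and 1 is not in it.

No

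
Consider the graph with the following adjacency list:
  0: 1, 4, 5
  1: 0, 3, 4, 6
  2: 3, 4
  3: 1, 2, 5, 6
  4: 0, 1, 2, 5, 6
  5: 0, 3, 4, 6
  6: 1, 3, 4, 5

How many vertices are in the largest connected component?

7

Starting from 0 we can reach 0, 1, 2, 3, 4, 5, 6. That is one component of size 7.
The largest has 7 vertices.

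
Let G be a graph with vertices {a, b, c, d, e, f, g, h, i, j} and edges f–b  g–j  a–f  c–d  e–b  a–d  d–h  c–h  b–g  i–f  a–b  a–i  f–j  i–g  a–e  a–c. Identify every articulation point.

Removing a increases the component count from 1 to 2, so a is a cut vertex.
By contrast removing c leaves 1 component; it is not a cut vertex. No other vertex is a cut vertex either.

a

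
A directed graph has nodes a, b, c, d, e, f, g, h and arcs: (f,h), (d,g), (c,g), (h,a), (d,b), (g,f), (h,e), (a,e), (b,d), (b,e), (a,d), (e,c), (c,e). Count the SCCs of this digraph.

{a, b, c, d, e, f, g, h} are all mutually reachable — one SCC of size 8.
That gives 1 strongly connected component.

1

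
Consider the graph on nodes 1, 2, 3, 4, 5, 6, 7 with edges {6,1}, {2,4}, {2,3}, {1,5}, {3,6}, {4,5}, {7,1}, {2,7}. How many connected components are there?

1

Starting from 1 we can reach 1, 2, 3, 4, 5, 6, 7. That is one component of size 7.
Total: 1 component.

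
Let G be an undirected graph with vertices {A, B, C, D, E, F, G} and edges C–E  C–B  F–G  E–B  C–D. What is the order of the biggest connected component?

4

A is isolated — a component by itself.
Starting from F we can reach F, G. That is one component of size 2.
Starting from B we can reach B, C, D, E. That is one component of size 4.
The largest has 4 vertices.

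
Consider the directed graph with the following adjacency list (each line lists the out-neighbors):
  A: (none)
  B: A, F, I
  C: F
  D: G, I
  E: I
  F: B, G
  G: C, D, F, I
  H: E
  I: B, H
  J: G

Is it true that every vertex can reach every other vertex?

There is no directed path from B to J, so the graph is not strongly connected.

No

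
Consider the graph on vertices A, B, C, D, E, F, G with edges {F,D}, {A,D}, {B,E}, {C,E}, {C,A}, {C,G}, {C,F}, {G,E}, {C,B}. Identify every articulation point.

Removing C increases the component count from 1 to 2, so C is a cut vertex.
By contrast removing E leaves 1 component; it is not a cut vertex. No other vertex is a cut vertex either.

C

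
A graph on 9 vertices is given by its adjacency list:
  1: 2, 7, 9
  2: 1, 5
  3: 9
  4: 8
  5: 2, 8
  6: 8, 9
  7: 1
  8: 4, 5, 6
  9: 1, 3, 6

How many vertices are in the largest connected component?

Starting from 1 we can reach 1, 2, 3, 4, 5, 6, 7, 8, 9. That is one component of size 9.
The largest has 9 vertices.

9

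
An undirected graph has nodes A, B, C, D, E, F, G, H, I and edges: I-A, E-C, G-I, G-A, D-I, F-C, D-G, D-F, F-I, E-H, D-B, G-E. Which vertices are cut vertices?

D, E

Removing D increases the component count from 1 to 2, so D is a cut vertex.
Removing E increases the component count from 1 to 2, so E is a cut vertex.
By contrast removing C leaves 1 component; it is not a cut vertex. No other vertex is a cut vertex either.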